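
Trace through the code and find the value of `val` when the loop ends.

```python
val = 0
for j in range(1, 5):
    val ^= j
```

Let's trace through this code step by step.

Initialize: val = 0
Entering loop: for j in range(1, 5):
After iteration 1: j = 1, val = 1
After iteration 2: j = 2, val = 3
After iteration 3: j = 3, val = 0
After iteration 4: j = 4, val = 4
Loop ends.

Final answer: 4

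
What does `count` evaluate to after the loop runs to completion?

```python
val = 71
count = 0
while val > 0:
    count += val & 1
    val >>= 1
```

Let's trace through this code step by step.

Initialize: val = 71
Initialize: count = 0
Entering loop: while val > 0:
After iteration 1: val = 35, count = 1
After iteration 2: val = 17, count = 2
After iteration 3: val = 8, count = 3
After iteration 4: val = 4, count = 3
After iteration 5: val = 2, count = 3
After iteration 6: val = 1, count = 3
After iteration 7: val = 0, count = 4
Loop ends.

Final answer: 4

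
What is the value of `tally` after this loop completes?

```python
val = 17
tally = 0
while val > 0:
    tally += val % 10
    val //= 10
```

Let's trace through this code step by step.

Initialize: val = 17
Initialize: tally = 0
Entering loop: while val > 0:
After iteration 1: val = 1, tally = 7
After iteration 2: val = 0, tally = 8
Loop ends.

Final answer: 8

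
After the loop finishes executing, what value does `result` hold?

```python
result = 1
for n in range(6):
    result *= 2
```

Let's trace through this code step by step.

Initialize: result = 1
Entering loop: for n in range(6):
After iteration 1: n = 0, result = 2
After iteration 2: n = 1, result = 4
After iteration 3: n = 2, result = 8
After iteration 4: n = 3, result = 16
After iteration 5: n = 4, result = 32
After iteration 6: n = 5, result = 64
Loop ends.

Final answer: 64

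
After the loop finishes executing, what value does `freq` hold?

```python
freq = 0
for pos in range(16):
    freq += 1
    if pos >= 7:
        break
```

Let's trace through this code step by step.

Initialize: freq = 0
Entering loop: for pos in range(16):
After iteration 1: pos = 0, freq = 1
After iteration 2: pos = 1, freq = 2
After iteration 3: pos = 2, freq = 3
After iteration 4: pos = 3, freq = 4
After iteration 5: pos = 4, freq = 5
After iteration 6: pos = 5, freq = 6
After iteration 7: pos = 6, freq = 7
After iteration 8: pos = 7, freq = 8
Loop ends.

Final answer: 8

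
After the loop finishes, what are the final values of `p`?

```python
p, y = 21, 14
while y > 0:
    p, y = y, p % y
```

Let's trace through this code step by step.

Initialize: p = 21
Initialize: y = 14
Entering loop: while y > 0:
After iteration 1: p = 14, y = 7
After iteration 2: p = 7, y = 0
Loop ends.

Final answer: 7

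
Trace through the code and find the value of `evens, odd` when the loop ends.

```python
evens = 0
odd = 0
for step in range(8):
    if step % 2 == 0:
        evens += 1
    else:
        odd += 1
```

Let's trace through this code step by step.

Initialize: evens = 0
Initialize: odd = 0
Entering loop: for step in range(8):
After iteration 1: step = 0, evens = 1, odd = 0
After iteration 2: step = 1, evens = 1, odd = 1
After iteration 3: step = 2, evens = 2, odd = 1
After iteration 4: step = 3, evens = 2, odd = 2
After iteration 5: step = 4, evens = 3, odd = 2
After iteration 6: step = 5, evens = 3, odd = 3
After iteration 7: step = 6, evens = 4, odd = 3
After iteration 8: step = 7, evens = 4, odd = 4
Loop ends.

Final answer: 4, 4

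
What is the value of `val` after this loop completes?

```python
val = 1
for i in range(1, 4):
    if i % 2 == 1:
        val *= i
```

Let's trace through this code step by step.

Initialize: val = 1
Entering loop: for i in range(1, 4):
After iteration 1: i = 1, val = 1
After iteration 2: i = 2, val = 1
After iteration 3: i = 3, val = 3
Loop ends.

Final answer: 3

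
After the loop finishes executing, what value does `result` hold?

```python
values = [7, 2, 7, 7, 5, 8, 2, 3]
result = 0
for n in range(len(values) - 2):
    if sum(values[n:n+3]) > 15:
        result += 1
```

Let's trace through this code step by step.

Initialize: values = [7, 2, 7, 7, 5, 8, 2, 3]
Initialize: result = 0
Entering loop: for n in range(len(values) - 2):
After iteration 1: n = 0, result = 1
After iteration 2: n = 1, result = 2
After iteration 3: n = 2, result = 3
After iteration 4: n = 3, result = 4
After iteration 5: n = 4, result = 4
After iteration 6: n = 5, result = 4
Loop ends.

Final answer: 4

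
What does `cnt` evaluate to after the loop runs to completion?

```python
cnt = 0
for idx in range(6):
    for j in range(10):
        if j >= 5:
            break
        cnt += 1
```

Let's trace through this code step by step.

Initialize: cnt = 0
Entering loop: for idx in range(6):
After iteration 1: idx = 0, cnt = 5
After iteration 2: idx = 1, cnt = 10
After iteration 3: idx = 2, cnt = 15
After iteration 4: idx = 3, cnt = 20
After iteration 5: idx = 4, cnt = 25
After iteration 6: idx = 5, cnt = 30
Loop ends.

Final answer: 30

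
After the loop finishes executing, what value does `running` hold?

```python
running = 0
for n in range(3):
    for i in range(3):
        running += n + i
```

Let's trace through this code step by step.

Initialize: running = 0
Entering loop: for n in range(3):
After iteration 1: n = 0, running = 3
After iteration 2: n = 1, running = 9
After iteration 3: n = 2, running = 18
Loop ends.

Final answer: 18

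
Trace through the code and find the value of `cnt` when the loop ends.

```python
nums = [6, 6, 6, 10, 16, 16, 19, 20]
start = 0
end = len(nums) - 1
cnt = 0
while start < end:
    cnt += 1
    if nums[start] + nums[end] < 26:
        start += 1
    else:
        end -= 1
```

Let's trace through this code step by step.

Initialize: nums = [6, 6, 6, 10, 16, 16, 19, 20]
Initialize: start = 0
Initialize: end = 7
Initialize: cnt = 0
Entering loop: while start < end:
After iteration 1: start = 0, end = 6, cnt = 1
After iteration 2: start = 1, end = 6, cnt = 2
After iteration 3: start = 2, end = 6, cnt = 3
After iteration 4: start = 3, end = 6, cnt = 4
After iteration 5: start = 3, end = 5, cnt = 5
After iteration 6: start = 3, end = 4, cnt = 6
After iteration 7: start = 3, end = 3, cnt = 7
Loop ends.

Final answer: 7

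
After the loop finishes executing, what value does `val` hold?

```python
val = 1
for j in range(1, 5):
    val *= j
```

Let's trace through this code step by step.

Initialize: val = 1
Entering loop: for j in range(1, 5):
After iteration 1: j = 1, val = 1
After iteration 2: j = 2, val = 2
After iteration 3: j = 3, val = 6
After iteration 4: j = 4, val = 24
Loop ends.

Final answer: 24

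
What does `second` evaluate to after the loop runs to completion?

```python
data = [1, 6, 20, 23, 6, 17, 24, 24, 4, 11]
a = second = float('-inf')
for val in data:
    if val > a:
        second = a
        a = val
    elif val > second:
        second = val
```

Let's trace through this code step by step.

Initialize: data = [1, 6, 20, 23, 6, 17, 24, 24, 4, 11]
Initialize: a = -inf
Initialize: second = -inf
Entering loop: for val in data:
After iteration 1: val = 1, a = 1, second = -inf
After iteration 2: val = 6, a = 6, second = 1
After iteration 3: val = 20, a = 20, second = 6
After iteration 4: val = 23, a = 23, second = 20
After iteration 5: val = 6, a = 23, second = 20
After iteration 6: val = 17, a = 23, second = 20
After iteration 7: val = 24, a = 24, second = 23
After iteration 8: val = 24, a = 24, second = 24
After iteration 9: val = 4, a = 24, second = 24
After iteration 10: val = 11, a = 24, second = 24
Loop ends.

Final answer: 24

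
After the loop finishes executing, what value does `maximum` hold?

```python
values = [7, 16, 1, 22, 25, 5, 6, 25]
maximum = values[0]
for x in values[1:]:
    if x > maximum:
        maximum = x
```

Let's trace through this code step by step.

Initialize: values = [7, 16, 1, 22, 25, 5, 6, 25]
Initialize: maximum = 7
Entering loop: for x in values[1:]:
After iteration 1: x = 16, maximum = 16
After iteration 2: x = 1, maximum = 16
After iteration 3: x = 22, maximum = 22
After iteration 4: x = 25, maximum = 25
After iteration 5: x = 5, maximum = 25
After iteration 6: x = 6, maximum = 25
After iteration 7: x = 25, maximum = 25
Loop ends.

Final answer: 25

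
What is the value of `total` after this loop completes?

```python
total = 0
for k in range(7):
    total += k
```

Let's trace through this code step by step.

Initialize: total = 0
Entering loop: for k in range(7):
After iteration 1: k = 0, total = 0
After iteration 2: k = 1, total = 1
After iteration 3: k = 2, total = 3
After iteration 4: k = 3, total = 6
After iteration 5: k = 4, total = 10
After iteration 6: k = 5, total = 15
After iteration 7: k = 6, total = 21
Loop ends.

Final answer: 21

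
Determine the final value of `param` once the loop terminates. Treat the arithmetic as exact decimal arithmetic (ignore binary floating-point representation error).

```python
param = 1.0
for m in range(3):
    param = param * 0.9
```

Let's trace through this code step by step.

Initialize: param = 1.0
Entering loop: for m in range(3):
After iteration 1: m = 0, param = 0.9
After iteration 2: m = 1, param = 0.81
After iteration 3: m = 2, param = 0.729
Loop ends.

Final answer: 0.729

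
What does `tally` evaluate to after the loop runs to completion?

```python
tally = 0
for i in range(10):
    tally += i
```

Let's trace through this code step by step.

Initialize: tally = 0
Entering loop: for i in range(10):
After iteration 1: i = 0, tally = 0
After iteration 2: i = 1, tally = 1
After iteration 3: i = 2, tally = 3
After iteration 4: i = 3, tally = 6
After iteration 5: i = 4, tally = 10
After iteration 6: i = 5, tally = 15
After iteration 7: i = 6, tally = 21
After iteration 8: i = 7, tally = 28
After iteration 9: i = 8, tally = 36
After iteration 10: i = 9, tally = 45
Loop ends.

Final answer: 45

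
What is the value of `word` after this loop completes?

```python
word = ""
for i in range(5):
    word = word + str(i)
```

Let's trace through this code step by step.

Initialize: word = ''
Entering loop: for i in range(5):
After iteration 1: i = 0, word = '0'
After iteration 2: i = 1, word = '01'
After iteration 3: i = 2, word = '012'
After iteration 4: i = 3, word = '0123'
After iteration 5: i = 4, word = '01234'
Loop ends.

Final answer: '01234'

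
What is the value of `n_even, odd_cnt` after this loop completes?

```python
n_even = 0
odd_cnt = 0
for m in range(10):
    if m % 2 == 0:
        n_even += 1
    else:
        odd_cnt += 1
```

Let's trace through this code step by step.

Initialize: n_even = 0
Initialize: odd_cnt = 0
Entering loop: for m in range(10):
After iteration 1: m = 0, n_even = 1, odd_cnt = 0
After iteration 2: m = 1, n_even = 1, odd_cnt = 1
After iteration 3: m = 2, n_even = 2, odd_cnt = 1
After iteration 4: m = 3, n_even = 2, odd_cnt = 2
After iteration 5: m = 4, n_even = 3, odd_cnt = 2
After iteration 6: m = 5, n_even = 3, odd_cnt = 3
After iteration 7: m = 6, n_even = 4, odd_cnt = 3
After iteration 8: m = 7, n_even = 4, odd_cnt = 4
After iteration 9: m = 8, n_even = 5, odd_cnt = 4
After iteration 10: m = 9, n_even = 5, odd_cnt = 5
Loop ends.

Final answer: 5, 5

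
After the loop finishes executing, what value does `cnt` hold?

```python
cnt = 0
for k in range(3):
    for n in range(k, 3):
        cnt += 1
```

Let's trace through this code step by step.

Initialize: cnt = 0
Entering loop: for k in range(3):
After iteration 1: k = 0, cnt = 3
After iteration 2: k = 1, cnt = 5
After iteration 3: k = 2, cnt = 6
Loop ends.

Final answer: 6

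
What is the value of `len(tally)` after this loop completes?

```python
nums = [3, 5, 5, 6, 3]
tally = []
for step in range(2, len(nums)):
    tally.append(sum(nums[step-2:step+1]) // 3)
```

Let's trace through this code step by step.

Initialize: nums = [3, 5, 5, 6, 3]
Initialize: tally = []
Entering loop: for step in range(2, len(nums)):
After iteration 1: step = 2, tally = [4]
After iteration 2: step = 3, tally = [4, 5]
After iteration 3: step = 4, tally = [4, 5, 4]
Loop ends.
len(tally) = 3

Final answer: 3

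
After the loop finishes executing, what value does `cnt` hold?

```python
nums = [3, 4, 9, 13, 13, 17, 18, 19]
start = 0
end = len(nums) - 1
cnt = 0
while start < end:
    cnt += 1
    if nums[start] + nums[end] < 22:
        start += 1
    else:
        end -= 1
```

Let's trace through this code step by step.

Initialize: nums = [3, 4, 9, 13, 13, 17, 18, 19]
Initialize: start = 0
Initialize: end = 7
Initialize: cnt = 0
Entering loop: while start < end:
After iteration 1: start = 0, end = 6, cnt = 1
After iteration 2: start = 1, end = 6, cnt = 2
After iteration 3: start = 1, end = 5, cnt = 3
After iteration 4: start = 2, end = 5, cnt = 4
After iteration 5: start = 2, end = 4, cnt = 5
After iteration 6: start = 2, end = 3, cnt = 6
After iteration 7: start = 2, end = 2, cnt = 7
Loop ends.

Final answer: 7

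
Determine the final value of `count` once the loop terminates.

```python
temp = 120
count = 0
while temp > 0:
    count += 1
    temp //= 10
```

Let's trace through this code step by step.

Initialize: temp = 120
Initialize: count = 0
Entering loop: while temp > 0:
After iteration 1: temp = 12, count = 1
After iteration 2: temp = 1, count = 2
After iteration 3: temp = 0, count = 3
Loop ends.

Final answer: 3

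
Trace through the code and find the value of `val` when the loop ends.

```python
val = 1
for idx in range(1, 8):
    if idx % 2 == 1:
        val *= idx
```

Let's trace through this code step by step.

Initialize: val = 1
Entering loop: for idx in range(1, 8):
After iteration 1: idx = 1, val = 1
After iteration 2: idx = 2, val = 1
After iteration 3: idx = 3, val = 3
After iteration 4: idx = 4, val = 3
After iteration 5: idx = 5, val = 15
After iteration 6: idx = 6, val = 15
After iteration 7: idx = 7, val = 105
Loop ends.

Final answer: 105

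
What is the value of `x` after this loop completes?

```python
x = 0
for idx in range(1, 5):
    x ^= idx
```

Let's trace through this code step by step.

Initialize: x = 0
Entering loop: for idx in range(1, 5):
After iteration 1: idx = 1, x = 1
After iteration 2: idx = 2, x = 3
After iteration 3: idx = 3, x = 0
After iteration 4: idx = 4, x = 4
Loop ends.

Final answer: 4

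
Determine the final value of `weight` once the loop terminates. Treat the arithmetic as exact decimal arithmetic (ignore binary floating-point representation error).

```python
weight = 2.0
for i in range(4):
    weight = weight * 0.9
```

Let's trace through this code step by step.

Initialize: weight = 2.0
Entering loop: for i in range(4):
After iteration 1: i = 0, weight = 1.8
After iteration 2: i = 1, weight = 1.62
After iteration 3: i = 2, weight = 1.458
After iteration 4: i = 3, weight = 1.3122
Loop ends.

Final answer: 1.3122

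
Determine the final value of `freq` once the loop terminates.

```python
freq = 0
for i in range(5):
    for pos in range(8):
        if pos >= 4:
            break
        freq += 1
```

Let's trace through this code step by step.

Initialize: freq = 0
Entering loop: for i in range(5):
After iteration 1: i = 0, freq = 4
After iteration 2: i = 1, freq = 8
After iteration 3: i = 2, freq = 12
After iteration 4: i = 3, freq = 16
After iteration 5: i = 4, freq = 20
Loop ends.

Final answer: 20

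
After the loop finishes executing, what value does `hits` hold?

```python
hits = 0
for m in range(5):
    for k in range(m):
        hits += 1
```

Let's trace through this code step by step.

Initialize: hits = 0
Entering loop: for m in range(5):
After iteration 1: m = 0, hits = 0
After iteration 2: m = 1, hits = 1, k = 0
After iteration 3: m = 2, hits = 3, k = 1
After iteration 4: m = 3, hits = 6, k = 2
After iteration 5: m = 4, hits = 10, k = 3
Loop ends.

Final answer: 10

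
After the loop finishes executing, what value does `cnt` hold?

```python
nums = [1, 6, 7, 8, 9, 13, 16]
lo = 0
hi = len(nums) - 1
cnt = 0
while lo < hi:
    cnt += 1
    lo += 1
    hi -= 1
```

Let's trace through this code step by step.

Initialize: nums = [1, 6, 7, 8, 9, 13, 16]
Initialize: lo = 0
Initialize: hi = 6
Initialize: cnt = 0
Entering loop: while lo < hi:
After iteration 1: lo = 1, hi = 5, cnt = 1
After iteration 2: lo = 2, hi = 4, cnt = 2
After iteration 3: lo = 3, hi = 3, cnt = 3
Loop ends.

Final answer: 3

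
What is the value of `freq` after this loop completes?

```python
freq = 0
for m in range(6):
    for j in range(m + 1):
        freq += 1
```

Let's trace through this code step by step.

Initialize: freq = 0
Entering loop: for m in range(6):
After iteration 1: m = 0, freq = 1, j = 0
After iteration 2: m = 1, freq = 3, j = 1
After iteration 3: m = 2, freq = 6, j = 2
After iteration 4: m = 3, freq = 10, j = 3
After iteration 5: m = 4, freq = 15, j = 4
After iteration 6: m = 5, freq = 21, j = 5
Loop ends.

Final answer: 21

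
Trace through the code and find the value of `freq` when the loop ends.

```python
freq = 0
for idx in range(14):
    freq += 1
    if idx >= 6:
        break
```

Let's trace through this code step by step.

Initialize: freq = 0
Entering loop: for idx in range(14):
After iteration 1: idx = 0, freq = 1
After iteration 2: idx = 1, freq = 2
After iteration 3: idx = 2, freq = 3
After iteration 4: idx = 3, freq = 4
After iteration 5: idx = 4, freq = 5
After iteration 6: idx = 5, freq = 6
After iteration 7: idx = 6, freq = 7
Loop ends.

Final answer: 7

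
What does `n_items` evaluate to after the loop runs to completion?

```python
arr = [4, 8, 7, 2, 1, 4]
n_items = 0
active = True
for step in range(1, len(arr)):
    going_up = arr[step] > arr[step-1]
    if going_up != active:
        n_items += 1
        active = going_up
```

Let's trace through this code step by step.

Initialize: arr = [4, 8, 7, 2, 1, 4]
Initialize: n_items = 0
Initialize: active = True
Entering loop: for step in range(1, len(arr)):
After iteration 1: step = 1, n_items = 0, active = True, going_up = True
After iteration 2: step = 2, n_items = 1, active = False, going_up = False
After iteration 3: step = 3, n_items = 1, active = False, going_up = False
After iteration 4: step = 4, n_items = 1, active = False, going_up = False
After iteration 5: step = 5, n_items = 2, active = True, going_up = True
Loop ends.

Final answer: 2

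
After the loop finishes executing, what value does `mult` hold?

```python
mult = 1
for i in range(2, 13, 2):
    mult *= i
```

Let's trace through this code step by step.

Initialize: mult = 1
Entering loop: for i in range(2, 13, 2):
After iteration 1: i = 2, mult = 2
After iteration 2: i = 4, mult = 8
After iteration 3: i = 6, mult = 48
After iteration 4: i = 8, mult = 384
After iteration 5: i = 10, mult = 3840
After iteration 6: i = 12, mult = 46080
Loop ends.

Final answer: 46080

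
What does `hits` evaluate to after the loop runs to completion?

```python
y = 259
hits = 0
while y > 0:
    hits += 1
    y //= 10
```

Let's trace through this code step by step.

Initialize: y = 259
Initialize: hits = 0
Entering loop: while y > 0:
After iteration 1: y = 25, hits = 1
After iteration 2: y = 2, hits = 2
After iteration 3: y = 0, hits = 3
Loop ends.

Final answer: 3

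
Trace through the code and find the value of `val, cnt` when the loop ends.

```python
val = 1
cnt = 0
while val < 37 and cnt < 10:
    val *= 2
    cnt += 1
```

Let's trace through this code step by step.

Initialize: val = 1
Initialize: cnt = 0
Entering loop: while val < 37 and cnt < 10:
After iteration 1: val = 2, cnt = 1
After iteration 2: val = 4, cnt = 2
After iteration 3: val = 8, cnt = 3
After iteration 4: val = 16, cnt = 4
After iteration 5: val = 32, cnt = 5
After iteration 6: val = 64, cnt = 6
Loop ends.

Final answer: 64, 6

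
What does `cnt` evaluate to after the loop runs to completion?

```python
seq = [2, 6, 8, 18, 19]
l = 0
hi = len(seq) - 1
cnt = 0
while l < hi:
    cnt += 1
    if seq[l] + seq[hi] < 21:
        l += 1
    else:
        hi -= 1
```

Let's trace through this code step by step.

Initialize: seq = [2, 6, 8, 18, 19]
Initialize: l = 0
Initialize: hi = 4
Initialize: cnt = 0
Entering loop: while l < hi:
After iteration 1: l = 0, hi = 3, cnt = 1
After iteration 2: l = 1, hi = 3, cnt = 2
After iteration 3: l = 1, hi = 2, cnt = 3
After iteration 4: l = 2, hi = 2, cnt = 4
Loop ends.

Final answer: 4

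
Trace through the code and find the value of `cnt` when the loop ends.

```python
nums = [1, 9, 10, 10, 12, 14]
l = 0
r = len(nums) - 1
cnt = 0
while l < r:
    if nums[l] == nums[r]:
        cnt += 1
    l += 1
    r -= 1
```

Let's trace through this code step by step.

Initialize: nums = [1, 9, 10, 10, 12, 14]
Initialize: l = 0
Initialize: r = 5
Initialize: cnt = 0
Entering loop: while l < r:
After iteration 1: l = 1, r = 4, cnt = 0
After iteration 2: l = 2, r = 3, cnt = 0
After iteration 3: l = 3, r = 2, cnt = 1
Loop ends.

Final answer: 1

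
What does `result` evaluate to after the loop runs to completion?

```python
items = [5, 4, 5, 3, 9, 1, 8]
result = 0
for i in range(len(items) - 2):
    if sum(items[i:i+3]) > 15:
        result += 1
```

Let's trace through this code step by step.

Initialize: items = [5, 4, 5, 3, 9, 1, 8]
Initialize: result = 0
Entering loop: for i in range(len(items) - 2):
After iteration 1: i = 0, result = 0
After iteration 2: i = 1, result = 0
After iteration 3: i = 2, result = 1
After iteration 4: i = 3, result = 1
After iteration 5: i = 4, result = 2
Loop ends.

Final answer: 2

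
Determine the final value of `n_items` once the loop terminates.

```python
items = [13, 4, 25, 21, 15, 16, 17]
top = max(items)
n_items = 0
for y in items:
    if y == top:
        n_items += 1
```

Let's trace through this code step by step.

Initialize: items = [13, 4, 25, 21, 15, 16, 17]
Initialize: top = 25
Initialize: n_items = 0
Entering loop: for y in items:
After iteration 1: y = 13, n_items = 0
After iteration 2: y = 4, n_items = 0
After iteration 3: y = 25, n_items = 1
After iteration 4: y = 21, n_items = 1
After iteration 5: y = 15, n_items = 1
After iteration 6: y = 16, n_items = 1
After iteration 7: y = 17, n_items = 1
Loop ends.

Final answer: 1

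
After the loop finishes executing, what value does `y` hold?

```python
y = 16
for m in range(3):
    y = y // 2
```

Let's trace through this code step by step.

Initialize: y = 16
Entering loop: for m in range(3):
After iteration 1: m = 0, y = 8
After iteration 2: m = 1, y = 4
After iteration 3: m = 2, y = 2
Loop ends.

Final answer: 2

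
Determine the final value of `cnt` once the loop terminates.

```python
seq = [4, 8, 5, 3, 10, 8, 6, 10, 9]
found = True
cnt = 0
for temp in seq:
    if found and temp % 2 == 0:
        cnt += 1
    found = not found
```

Let's trace through this code step by step.

Initialize: seq = [4, 8, 5, 3, 10, 8, 6, 10, 9]
Initialize: found = True
Initialize: cnt = 0
Entering loop: for temp in seq:
After iteration 1: temp = 4, found = False, cnt = 1
After iteration 2: temp = 8, found = True, cnt = 1
After iteration 3: temp = 5, found = False, cnt = 1
After iteration 4: temp = 3, found = True, cnt = 1
After iteration 5: temp = 10, found = False, cnt = 2
After iteration 6: temp = 8, found = True, cnt = 2
After iteration 7: temp = 6, found = False, cnt = 3
After iteration 8: temp = 10, found = True, cnt = 3
After iteration 9: temp = 9, found = False, cnt = 3
Loop ends.

Final answer: 3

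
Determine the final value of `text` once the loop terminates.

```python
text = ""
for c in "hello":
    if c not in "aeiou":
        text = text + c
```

Let's trace through this code step by step.

Initialize: text = ''
Entering loop: for c in "hello":
After iteration 1: c = 'h', text = 'h'
After iteration 2: c = 'e', text = 'h'
After iteration 3: c = 'l', text = 'hl'
After iteration 4: c = 'l', text = 'hll'
After iteration 5: c = 'o', text = 'hll'
Loop ends.

Final answer: 'hll'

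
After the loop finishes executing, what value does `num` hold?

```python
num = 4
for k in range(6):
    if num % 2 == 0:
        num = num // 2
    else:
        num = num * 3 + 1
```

Let's trace through this code step by step.

Initialize: num = 4
Entering loop: for k in range(6):
After iteration 1: k = 0, num = 2
After iteration 2: k = 1, num = 1
After iteration 3: k = 2, num = 4
After iteration 4: k = 3, num = 2
After iteration 5: k = 4, num = 1
After iteration 6: k = 5, num = 4
Loop ends.

Final answer: 4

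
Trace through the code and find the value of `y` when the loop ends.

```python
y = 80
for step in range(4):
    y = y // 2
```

Let's trace through this code step by step.

Initialize: y = 80
Entering loop: for step in range(4):
After iteration 1: step = 0, y = 40
After iteration 2: step = 1, y = 20
After iteration 3: step = 2, y = 10
After iteration 4: step = 3, y = 5
Loop ends.

Final answer: 5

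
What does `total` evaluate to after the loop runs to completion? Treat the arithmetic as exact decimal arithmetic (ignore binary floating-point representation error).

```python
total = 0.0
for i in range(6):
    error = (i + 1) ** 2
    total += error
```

Let's trace through this code step by step.

Initialize: total = 0.0
Entering loop: for i in range(6):
After iteration 1: i = 0, total = 1.0, error = 1
After iteration 2: i = 1, total = 5.0, error = 4
After iteration 3: i = 2, total = 14.0, error = 9
After iteration 4: i = 3, total = 30.0, error = 16
After iteration 5: i = 4, total = 55.0, error = 25
After iteration 6: i = 5, total = 91.0, error = 36
Loop ends.

Final answer: 91.0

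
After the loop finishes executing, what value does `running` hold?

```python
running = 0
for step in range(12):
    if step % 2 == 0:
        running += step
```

Let's trace through this code step by step.

Initialize: running = 0
Entering loop: for step in range(12):
After iteration 1: step = 0, running = 0
After iteration 2: step = 1, running = 0
After iteration 3: step = 2, running = 2
After iteration 4: step = 3, running = 2
After iteration 5: step = 4, running = 6
After iteration 6: step = 5, running = 6
After iteration 7: step = 6, running = 12
After iteration 8: step = 7, running = 12
After iteration 9: step = 8, running = 20
After iteration 10: step = 9, running = 20
After iteration 11: step = 10, running = 30
After iteration 12: step = 11, running = 30
Loop ends.

Final answer: 30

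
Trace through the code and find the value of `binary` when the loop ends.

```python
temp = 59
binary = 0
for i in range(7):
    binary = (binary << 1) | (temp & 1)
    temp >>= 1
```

Let's trace through this code step by step.

Initialize: temp = 59
Initialize: binary = 0
Entering loop: for i in range(7):
After iteration 1: i = 0, temp = 29, binary = 1
After iteration 2: i = 1, temp = 14, binary = 3
After iteration 3: i = 2, temp = 7, binary = 6
After iteration 4: i = 3, temp = 3, binary = 13
After iteration 5: i = 4, temp = 1, binary = 27
After iteration 6: i = 5, temp = 0, binary = 55
After iteration 7: i = 6, temp = 0, binary = 110
Loop ends.

Final answer: 110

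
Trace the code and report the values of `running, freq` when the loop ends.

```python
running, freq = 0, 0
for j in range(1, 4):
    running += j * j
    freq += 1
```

Let's trace through this code step by step.

Initialize: running = 0
Initialize: freq = 0
Entering loop: for j in range(1, 4):
After iteration 1: j = 1, running = 1, freq = 1
After iteration 2: j = 2, running = 5, freq = 2
After iteration 3: j = 3, running = 14, freq = 3
Loop ends.

Final answer: 14, 3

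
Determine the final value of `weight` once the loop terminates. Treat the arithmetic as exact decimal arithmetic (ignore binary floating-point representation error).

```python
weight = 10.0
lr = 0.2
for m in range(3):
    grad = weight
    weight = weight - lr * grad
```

Let's trace through this code step by step.

Initialize: weight = 10.0
Initialize: lr = 0.2
Entering loop: for m in range(3):
After iteration 1: m = 0, weight = 8.0, grad = 10.0
After iteration 2: m = 1, weight = 6.4, grad = 8.0
After iteration 3: m = 2, weight = 5.12, grad = 6.4
Loop ends.

Final answer: 5.12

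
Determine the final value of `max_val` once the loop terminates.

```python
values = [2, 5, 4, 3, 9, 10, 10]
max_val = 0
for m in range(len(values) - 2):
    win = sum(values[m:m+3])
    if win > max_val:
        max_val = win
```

Let's trace through this code step by step.

Initialize: values = [2, 5, 4, 3, 9, 10, 10]
Initialize: max_val = 0
Entering loop: for m in range(len(values) - 2):
After iteration 1: m = 0, max_val = 11, win = 11
After iteration 2: m = 1, max_val = 12, win = 12
After iteration 3: m = 2, max_val = 16, win = 16
After iteration 4: m = 3, max_val = 22, win = 22
After iteration 5: m = 4, max_val = 29, win = 29
Loop ends.

Final answer: 29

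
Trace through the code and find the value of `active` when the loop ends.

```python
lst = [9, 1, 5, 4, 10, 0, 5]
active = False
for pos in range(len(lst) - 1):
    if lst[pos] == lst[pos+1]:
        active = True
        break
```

Let's trace through this code step by step.

Initialize: lst = [9, 1, 5, 4, 10, 0, 5]
Initialize: active = False
Entering loop: for pos in range(len(lst) - 1):
After iteration 1: pos = 0, active = False
After iteration 2: pos = 1, active = False
After iteration 3: pos = 2, active = False
After iteration 4: pos = 3, active = False
After iteration 5: pos = 4, active = False
After iteration 6: pos = 5, active = False
Loop ends.

Final answer: False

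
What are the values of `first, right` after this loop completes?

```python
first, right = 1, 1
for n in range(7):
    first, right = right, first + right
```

Let's trace through this code step by step.

Initialize: first = 1
Initialize: right = 1
Entering loop: for n in range(7):
After iteration 1: n = 0, first = 1, right = 2
After iteration 2: n = 1, first = 2, right = 3
After iteration 3: n = 2, first = 3, right = 5
After iteration 4: n = 3, first = 5, right = 8
After iteration 5: n = 4, first = 8, right = 13
After iteration 6: n = 5, first = 13, right = 21
After iteration 7: n = 6, first = 21, right = 34
Loop ends.

Final answer: 21, 34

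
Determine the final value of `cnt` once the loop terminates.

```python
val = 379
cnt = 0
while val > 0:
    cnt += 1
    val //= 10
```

Let's trace through this code step by step.

Initialize: val = 379
Initialize: cnt = 0
Entering loop: while val > 0:
After iteration 1: val = 37, cnt = 1
After iteration 2: val = 3, cnt = 2
After iteration 3: val = 0, cnt = 3
Loop ends.

Final answer: 3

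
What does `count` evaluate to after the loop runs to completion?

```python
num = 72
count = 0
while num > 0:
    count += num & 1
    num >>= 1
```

Let's trace through this code step by step.

Initialize: num = 72
Initialize: count = 0
Entering loop: while num > 0:
After iteration 1: num = 36, count = 0
After iteration 2: num = 18, count = 0
After iteration 3: num = 9, count = 0
After iteration 4: num = 4, count = 1
After iteration 5: num = 2, count = 1
After iteration 6: num = 1, count = 1
After iteration 7: num = 0, count = 2
Loop ends.

Final answer: 2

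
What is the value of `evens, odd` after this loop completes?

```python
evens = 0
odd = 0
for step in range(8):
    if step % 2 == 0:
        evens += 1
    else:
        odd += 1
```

Let's trace through this code step by step.

Initialize: evens = 0
Initialize: odd = 0
Entering loop: for step in range(8):
After iteration 1: step = 0, evens = 1, odd = 0
After iteration 2: step = 1, evens = 1, odd = 1
After iteration 3: step = 2, evens = 2, odd = 1
After iteration 4: step = 3, evens = 2, odd = 2
After iteration 5: step = 4, evens = 3, odd = 2
After iteration 6: step = 5, evens = 3, odd = 3
After iteration 7: step = 6, evens = 4, odd = 3
After iteration 8: step = 7, evens = 4, odd = 4
Loop ends.

Final answer: 4, 4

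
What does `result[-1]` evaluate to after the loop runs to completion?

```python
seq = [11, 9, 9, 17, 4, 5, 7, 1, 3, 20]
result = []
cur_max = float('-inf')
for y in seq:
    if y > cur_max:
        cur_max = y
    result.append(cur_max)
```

Let's trace through this code step by step.

Initialize: seq = [11, 9, 9, 17, 4, 5, 7, 1, 3, 20]
Initialize: result = []
Initialize: cur_max = -inf
Entering loop: for y in seq:
After iteration 1: y = 11, result = [11], cur_max = 11
After iteration 2: y = 9, result = [11, 11], cur_max = 11
After iteration 3: y = 9, result = [11, 11, 11], cur_max = 11
After iteration 4: y = 17, result = [11, 11, 11, 17], cur_max = 17
After iteration 5: y = 4, result = [11, 11, 11, 17, 17], cur_max = 17
After iteration 6: y = 5, result = [11, 11, 11, 17, 17, 17], cur_max = 17
After iteration 7: y = 7, result = [11, 11, 11, 17, 17, 17, 17], cur_max = 17
After iteration 8: y = 1, result = [11, 11, 11, 17, 17, 17, 17, 17], cur_max = 17
After iteration 9: y = 3, result = [11, 11, 11, 17, 17, 17, 17, 17, 17], cur_max = 17
After iteration 10: y = 20, result = [11, 11, 11, 17, 17, 17, 17, 17, 17, 20], cur_max = 20
Loop ends.
result[-1] = 20

Final answer: 20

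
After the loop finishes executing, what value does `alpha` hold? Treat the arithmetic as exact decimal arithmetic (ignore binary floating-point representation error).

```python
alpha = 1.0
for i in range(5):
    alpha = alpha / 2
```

Let's trace through this code step by step.

Initialize: alpha = 1.0
Entering loop: for i in range(5):
After iteration 1: i = 0, alpha = 0.5
After iteration 2: i = 1, alpha = 0.25
After iteration 3: i = 2, alpha = 0.125
After iteration 4: i = 3, alpha = 0.0625
After iteration 5: i = 4, alpha = 0.03125
Loop ends.

Final answer: 0.03125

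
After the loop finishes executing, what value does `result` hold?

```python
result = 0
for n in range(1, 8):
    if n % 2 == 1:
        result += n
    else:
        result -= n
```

Let's trace through this code step by step.

Initialize: result = 0
Entering loop: for n in range(1, 8):
After iteration 1: n = 1, result = 1
After iteration 2: n = 2, result = -1
After iteration 3: n = 3, result = 2
After iteration 4: n = 4, result = -2
After iteration 5: n = 5, result = 3
After iteration 6: n = 6, result = -3
After iteration 7: n = 7, result = 4
Loop ends.

Final answer: 4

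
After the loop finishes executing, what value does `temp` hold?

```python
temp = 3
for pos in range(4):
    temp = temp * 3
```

Let's trace through this code step by step.

Initialize: temp = 3
Entering loop: for pos in range(4):
After iteration 1: pos = 0, temp = 9
After iteration 2: pos = 1, temp = 27
After iteration 3: pos = 2, temp = 81
After iteration 4: pos = 3, temp = 243
Loop ends.

Final answer: 243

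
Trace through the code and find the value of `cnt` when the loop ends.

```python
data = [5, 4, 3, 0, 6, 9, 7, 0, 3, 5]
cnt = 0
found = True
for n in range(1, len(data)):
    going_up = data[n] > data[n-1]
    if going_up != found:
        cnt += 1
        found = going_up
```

Let's trace through this code step by step.

Initialize: data = [5, 4, 3, 0, 6, 9, 7, 0, 3, 5]
Initialize: cnt = 0
Initialize: found = True
Entering loop: for n in range(1, len(data)):
After iteration 1: n = 1, cnt = 1, found = False, going_up = False
After iteration 2: n = 2, cnt = 1, found = False, going_up = False
After iteration 3: n = 3, cnt = 1, found = False, going_up = False
After iteration 4: n = 4, cnt = 2, found = True, going_up = True
After iteration 5: n = 5, cnt = 2, found = True, going_up = True
After iteration 6: n = 6, cnt = 3, found = False, going_up = False
After iteration 7: n = 7, cnt = 3, found = False, going_up = False
After iteration 8: n = 8, cnt = 4, found = True, going_up = True
After iteration 9: n = 9, cnt = 4, found = True, going_up = True
Loop ends.

Final answer: 4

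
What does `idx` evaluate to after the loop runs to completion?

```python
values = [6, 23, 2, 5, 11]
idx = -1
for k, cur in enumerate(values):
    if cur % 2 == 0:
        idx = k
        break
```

Let's trace through this code step by step.

Initialize: values = [6, 23, 2, 5, 11]
Initialize: idx = -1
Entering loop: for k, cur in enumerate(values):
After iteration 1: k = 0, cur = 6, idx = 0
Loop ends.

Final answer: 0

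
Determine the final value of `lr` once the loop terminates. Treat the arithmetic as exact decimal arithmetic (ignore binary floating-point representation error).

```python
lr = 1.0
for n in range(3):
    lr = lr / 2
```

Let's trace through this code step by step.

Initialize: lr = 1.0
Entering loop: for n in range(3):
After iteration 1: n = 0, lr = 0.5
After iteration 2: n = 1, lr = 0.25
After iteration 3: n = 2, lr = 0.125
Loop ends.

Final answer: 0.125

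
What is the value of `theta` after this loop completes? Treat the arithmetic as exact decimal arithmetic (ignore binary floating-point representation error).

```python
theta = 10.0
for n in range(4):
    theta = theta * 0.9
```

Let's trace through this code step by step.

Initialize: theta = 10.0
Entering loop: for n in range(4):
After iteration 1: n = 0, theta = 9.0
After iteration 2: n = 1, theta = 8.1
After iteration 3: n = 2, theta = 7.29
After iteration 4: n = 3, theta = 6.561
Loop ends.

Final answer: 6.561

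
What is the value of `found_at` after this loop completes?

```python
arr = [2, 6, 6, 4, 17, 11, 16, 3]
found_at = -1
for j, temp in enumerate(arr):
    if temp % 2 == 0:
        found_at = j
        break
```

Let's trace through this code step by step.

Initialize: arr = [2, 6, 6, 4, 17, 11, 16, 3]
Initialize: found_at = -1
Entering loop: for j, temp in enumerate(arr):
After iteration 1: j = 0, temp = 2, found_at = 0
Loop ends.

Final answer: 0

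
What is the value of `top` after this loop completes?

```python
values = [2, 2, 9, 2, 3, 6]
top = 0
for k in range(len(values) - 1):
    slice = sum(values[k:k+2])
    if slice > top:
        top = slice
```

Let's trace through this code step by step.

Initialize: values = [2, 2, 9, 2, 3, 6]
Initialize: top = 0
Entering loop: for k in range(len(values) - 1):
After iteration 1: k = 0, top = 4, slice = 4
After iteration 2: k = 1, top = 11, slice = 11
After iteration 3: k = 2, top = 11, slice = 11
After iteration 4: k = 3, top = 11, slice = 5
After iteration 5: k = 4, top = 11, slice = 9
Loop ends.

Final answer: 11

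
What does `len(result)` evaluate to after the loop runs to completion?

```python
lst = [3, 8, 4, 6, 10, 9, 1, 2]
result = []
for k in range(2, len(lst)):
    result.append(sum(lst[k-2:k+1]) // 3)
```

Let's trace through this code step by step.

Initialize: lst = [3, 8, 4, 6, 10, 9, 1, 2]
Initialize: result = []
Entering loop: for k in range(2, len(lst)):
After iteration 1: k = 2, result = [5]
After iteration 2: k = 3, result = [5, 6]
After iteration 3: k = 4, result = [5, 6, 6]
After iteration 4: k = 5, result = [5, 6, 6, 8]
After iteration 5: k = 6, result = [5, 6, 6, 8, 6]
After iteration 6: k = 7, result = [5, 6, 6, 8, 6, 4]
Loop ends.
len(result) = 6

Final answer: 6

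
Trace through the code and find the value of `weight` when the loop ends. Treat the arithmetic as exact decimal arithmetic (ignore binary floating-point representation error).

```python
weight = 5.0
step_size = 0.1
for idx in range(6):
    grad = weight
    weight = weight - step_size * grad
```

Let's trace through this code step by step.

Initialize: weight = 5.0
Initialize: step_size = 0.1
Entering loop: for idx in range(6):
After iteration 1: idx = 0, weight = 4.5, grad = 5.0
After iteration 2: idx = 1, weight = 4.05, grad = 4.5
After iteration 3: idx = 2, weight = 3.645, grad = 4.05
After iteration 4: idx = 3, weight = 3.2805, grad = 3.645
After iteration 5: idx = 4, weight = 2.95245, grad = 3.2805
After iteration 6: idx = 5, weight = 2.657205, grad = 2.95245
Loop ends.

Final answer: 2.657205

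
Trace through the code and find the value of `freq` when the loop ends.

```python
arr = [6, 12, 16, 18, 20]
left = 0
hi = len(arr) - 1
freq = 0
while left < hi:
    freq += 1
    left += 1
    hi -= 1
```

Let's trace through this code step by step.

Initialize: arr = [6, 12, 16, 18, 20]
Initialize: left = 0
Initialize: hi = 4
Initialize: freq = 0
Entering loop: while left < hi:
After iteration 1: left = 1, hi = 3, freq = 1
After iteration 2: left = 2, hi = 2, freq = 2
Loop ends.

Final answer: 2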